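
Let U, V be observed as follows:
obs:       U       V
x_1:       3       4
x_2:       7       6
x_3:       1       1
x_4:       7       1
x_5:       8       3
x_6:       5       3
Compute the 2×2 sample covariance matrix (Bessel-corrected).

Step 1 — column means:
  mean(U) = (3 + 7 + 1 + 7 + 8 + 5) / 6 = 31/6 = 5.1667
  mean(V) = (4 + 6 + 1 + 1 + 3 + 3) / 6 = 18/6 = 3

Step 2 — sample covariance S[i,j] = (1/(n-1)) · Σ_k (x_{k,i} - mean_i) · (x_{k,j} - mean_j), with n-1 = 5.
  S[U,U] = ((-2.1667)·(-2.1667) + (1.8333)·(1.8333) + (-4.1667)·(-4.1667) + (1.8333)·(1.8333) + (2.8333)·(2.8333) + (-0.1667)·(-0.1667)) / 5 = 36.8333/5 = 7.3667
  S[U,V] = ((-2.1667)·(1) + (1.8333)·(3) + (-4.1667)·(-2) + (1.8333)·(-2) + (2.8333)·(0) + (-0.1667)·(0)) / 5 = 8/5 = 1.6
  S[V,V] = ((1)·(1) + (3)·(3) + (-2)·(-2) + (-2)·(-2) + (0)·(0) + (0)·(0)) / 5 = 18/5 = 3.6

S is symmetric (S[j,i] = S[i,j]). Assembling:

S = [[7.3667, 1.6],
 [1.6, 3.6]]


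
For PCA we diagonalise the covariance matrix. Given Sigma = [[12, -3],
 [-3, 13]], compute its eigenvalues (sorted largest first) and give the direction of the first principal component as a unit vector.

Step 1 — characteristic polynomial of 2×2 Sigma:
  det(Sigma - λI) = λ² - trace · λ + det = 0.
  trace = 12 + 13 = 25, det = 12·13 - (-3)² = 147.
Step 2 — discriminant:
  Δ = trace² - 4·det = 625 - 588 = 37.
Step 3 — eigenvalues:
  λ = (trace ± √Δ)/2 = (25 ± 6.0828)/2,
  λ_1 = 15.5414,  λ_2 = 9.4586.

Step 4 — unit eigenvector for λ_1: solve (Sigma - λ_1 I)v = 0. First row:
  (12 - 15.5414)·v_x + (-3)·v_y = 0, i.e. (-3.5414)·v_x + (-3)·v_y = 0,
  so v ∝ (b, λ_1 - a) = (-3, 3.5414); multiply by -1 so the first entry is positive: u = (3, -3.5414).
  ||u|| = √((3)² + (-3.5414)²) = √(21.5414) ≈ 4.6413,
  v_1 = u/||u|| ≈ (0.6464, -0.763) (||v_1|| = 1).

λ_1 = 15.5414,  λ_2 = 9.4586;  v_1 ≈ (0.6464, -0.763)


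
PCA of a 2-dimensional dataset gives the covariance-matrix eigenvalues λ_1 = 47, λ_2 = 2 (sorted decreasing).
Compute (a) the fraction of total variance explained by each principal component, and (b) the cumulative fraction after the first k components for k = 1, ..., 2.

Step 1 — total variance = trace(Sigma) = Σ λ_i = 47 + 2 = 49.

Step 2 — fraction explained by component i = λ_i / Σ λ:
  PC1: 47/49 = 0.9592
  PC2: 2/49 = 0.0408

Step 3 — cumulative fraction after k components = (λ_1 + ... + λ_k) / Σ λ:
  k = 1: 47/49 = 0.9592
  k = 2: (47 + 2)/49 = 49/49 = 1

Summary (fraction, with percent):

explained: PC1 0.9592 (95.92%), PC2 0.0408 (4.08%);  cumulative: 0.9592, 1


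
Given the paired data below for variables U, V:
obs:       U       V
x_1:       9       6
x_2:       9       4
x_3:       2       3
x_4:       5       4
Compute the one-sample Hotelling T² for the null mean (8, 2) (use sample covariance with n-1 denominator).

Step 1 — sample mean vector:
  mean(U) = (9 + 9 + 2 + 5) / 4 = 25/4 = 6.25
  mean(V) = (6 + 4 + 3 + 4) / 4 = 17/4 = 4.25
  x̄ = (6.25, 4.25),  deviation x̄ - mu_0 = (6.25, 4.25) - (8, 2) = (-1.75, 2.25).

Step 2 — sample covariance matrix, S[i,j] = (1/(n-1)) · Σ_k (x_{k,i} - mean_i) · (x_{k,j} - mean_j), divisor n-1 = 3:
  S[U,U] = ((2.75)·(2.75) + (2.75)·(2.75) + (-4.25)·(-4.25) + (-1.25)·(-1.25)) / 3 = 34.75/3 = 11.5833
  S[U,V] = ((2.75)·(1.75) + (2.75)·(-0.25) + (-4.25)·(-1.25) + (-1.25)·(-0.25)) / 3 = 9.75/3 = 3.25
  S[V,V] = ((1.75)·(1.75) + (-0.25)·(-0.25) + (-1.25)·(-1.25) + (-0.25)·(-0.25)) / 3 = 4.75/3 = 1.5833
  S = [[11.5833, 3.25],
 [3.25, 1.5833]].

Step 3 — invert S. det(S) = 11.5833·1.5833 - (3.25)² = 7.7778.
  S^{-1} = (1/det) · [[d, -b], [-b, a]] = [[0.2036, -0.4179],
 [-0.4179, 1.4893]].

Step 4 — quadratic form (x̄ - mu_0)^T · S^{-1} · (x̄ - mu_0):
  S^{-1} · (x̄ - mu_0) = (-1.2964, 4.0821),
  (x̄ - mu_0)^T · [...] = (-1.75)·(-1.2964) + (2.25)·(4.0821) = 11.4536.

Step 5 — scale by n: T² = 4 · 11.4536 = 45.8143.

T² ≈ 45.8143


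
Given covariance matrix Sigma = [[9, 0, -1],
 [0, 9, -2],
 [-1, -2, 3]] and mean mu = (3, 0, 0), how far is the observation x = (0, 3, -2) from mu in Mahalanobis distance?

Step 1 — centre the observation: (x - mu) = (-3, 3, -2).

Step 2 — invert Sigma (cofactor / det for 3×3, or solve directly):
  Sigma^{-1} = [[0.1162, 0.0101, 0.0455],
 [0.0101, 0.1313, 0.0909],
 [0.0455, 0.0909, 0.4091]].

Step 3 — form the quadratic (x - mu)^T · Sigma^{-1} · (x - mu):
  Sigma^{-1} · (x - mu) = (-0.4091, 0.1818, -0.6818).
  (x - mu)^T · [Sigma^{-1} · (x - mu)] = (-3)·(-0.4091) + (3)·(0.1818) + (-2)·(-0.6818) = 3.1364.

Step 4 — take square root: d = √(3.1364) ≈ 1.771.

d(x, mu) = √(3.1364) ≈ 1.771


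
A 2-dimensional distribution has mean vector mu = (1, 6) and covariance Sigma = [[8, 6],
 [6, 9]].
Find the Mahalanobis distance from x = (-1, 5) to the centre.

Step 1 — centre the observation: (x - mu) = (-2, -1).

Step 2 — invert Sigma. det(Sigma) = 8·9 - (6)² = 36.
  Sigma^{-1} = (1/det) · [[d, -b], [-b, a]] = [[0.25, -0.1667],
 [-0.1667, 0.2222]].

Step 3 — form the quadratic (x - mu)^T · Sigma^{-1} · (x - mu):
  Sigma^{-1} · (x - mu) = (-0.3333, 0.1111).
  (x - mu)^T · [Sigma^{-1} · (x - mu)] = (-2)·(-0.3333) + (-1)·(0.1111) = 0.5556.

Step 4 — take square root: d = √(0.5556) ≈ 0.7454.

d(x, mu) = √(0.5556) ≈ 0.7454


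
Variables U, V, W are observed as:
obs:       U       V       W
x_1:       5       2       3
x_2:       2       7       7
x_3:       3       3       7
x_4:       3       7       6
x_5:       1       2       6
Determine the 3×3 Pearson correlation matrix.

Step 1 — column means:
  mean(U) = (5 + 2 + 3 + 3 + 1) / 5 = 14/5 = 2.8
  mean(V) = (2 + 7 + 3 + 7 + 2) / 5 = 21/5 = 4.2
  mean(W) = (3 + 7 + 7 + 6 + 6) / 5 = 29/5 = 5.8

Step 2 — sample variances and covariances s[i,j] = (1/(n-1)) · Σ_k (x_{k,i} - mean_i) · (x_{k,j} - mean_j), with n-1 = 4:
  s[U,U] = ((2.2)·(2.2) + (-0.8)·(-0.8) + (0.2)·(0.2) + (0.2)·(0.2) + (-1.8)·(-1.8)) / 4 = 8.8/4 = 2.2
  s[U,V] = ((2.2)·(-2.2) + (-0.8)·(2.8) + (0.2)·(-1.2) + (0.2)·(2.8) + (-1.8)·(-2.2)) / 4 = -2.8/4 = -0.7
  s[U,W] = ((2.2)·(-2.8) + (-0.8)·(1.2) + (0.2)·(1.2) + (0.2)·(0.2) + (-1.8)·(0.2)) / 4 = -7.2/4 = -1.8
  s[V,V] = ((-2.2)·(-2.2) + (2.8)·(2.8) + (-1.2)·(-1.2) + (2.8)·(2.8) + (-2.2)·(-2.2)) / 4 = 26.8/4 = 6.7
  s[V,W] = ((-2.2)·(-2.8) + (2.8)·(1.2) + (-1.2)·(1.2) + (2.8)·(0.2) + (-2.2)·(0.2)) / 4 = 8.2/4 = 2.05
  s[W,W] = ((-2.8)·(-2.8) + (1.2)·(1.2) + (1.2)·(1.2) + (0.2)·(0.2) + (0.2)·(0.2)) / 4 = 10.8/4 = 2.7
  Sample standard deviations s_i = √(s[i,i]):
  s(U) = √(2.2) = 1.4832
  s(V) = √(6.7) = 2.5884
  s(W) = √(2.7) = 1.6432

Step 3 — r_{ij} = s_{ij} / (s_i · s_j):
  r[U,U] = 1 (diagonal).
  r[U,V] = -0.7 / (1.4832 · 2.5884) = -0.7 / 3.8393 = -0.1823
  r[U,W] = -1.8 / (1.4832 · 1.6432) = -1.8 / 2.4372 = -0.7385
  r[V,V] = 1 (diagonal).
  r[V,W] = 2.05 / (2.5884 · 1.6432) = 2.05 / 4.2532 = 0.482
  r[W,W] = 1 (diagonal).

R is symmetric with unit diagonal. Assembling:

R = [[1, -0.1823, -0.7385],
 [-0.1823, 1, 0.482],
 [-0.7385, 0.482, 1]]


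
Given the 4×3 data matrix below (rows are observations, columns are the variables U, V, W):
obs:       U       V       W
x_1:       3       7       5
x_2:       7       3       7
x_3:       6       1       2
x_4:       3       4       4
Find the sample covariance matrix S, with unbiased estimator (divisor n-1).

Step 1 — column means:
  mean(U) = (3 + 7 + 6 + 3) / 4 = 19/4 = 4.75
  mean(V) = (7 + 3 + 1 + 4) / 4 = 15/4 = 3.75
  mean(W) = (5 + 7 + 2 + 4) / 4 = 18/4 = 4.5

Step 2 — sample covariance S[i,j] = (1/(n-1)) · Σ_k (x_{k,i} - mean_i) · (x_{k,j} - mean_j), with n-1 = 3.
  S[U,U] = ((-1.75)·(-1.75) + (2.25)·(2.25) + (1.25)·(1.25) + (-1.75)·(-1.75)) / 3 = 12.75/3 = 4.25
  S[U,V] = ((-1.75)·(3.25) + (2.25)·(-0.75) + (1.25)·(-2.75) + (-1.75)·(0.25)) / 3 = -11.25/3 = -3.75
  S[U,W] = ((-1.75)·(0.5) + (2.25)·(2.5) + (1.25)·(-2.5) + (-1.75)·(-0.5)) / 3 = 2.5/3 = 0.8333
  S[V,V] = ((3.25)·(3.25) + (-0.75)·(-0.75) + (-2.75)·(-2.75) + (0.25)·(0.25)) / 3 = 18.75/3 = 6.25
  S[V,W] = ((3.25)·(0.5) + (-0.75)·(2.5) + (-2.75)·(-2.5) + (0.25)·(-0.5)) / 3 = 6.5/3 = 2.1667
  S[W,W] = ((0.5)·(0.5) + (2.5)·(2.5) + (-2.5)·(-2.5) + (-0.5)·(-0.5)) / 3 = 13/3 = 4.3333

S is symmetric (S[j,i] = S[i,j]). Assembling:

S = [[4.25, -3.75, 0.8333],
 [-3.75, 6.25, 2.1667],
 [0.8333, 2.1667, 4.3333]]


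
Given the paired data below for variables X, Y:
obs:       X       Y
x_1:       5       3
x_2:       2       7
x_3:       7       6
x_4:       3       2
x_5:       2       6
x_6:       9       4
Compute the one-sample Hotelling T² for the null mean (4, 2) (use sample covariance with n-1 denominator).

Step 1 — sample mean vector:
  mean(X) = (5 + 2 + 7 + 3 + 2 + 9) / 6 = 28/6 = 4.6667
  mean(Y) = (3 + 7 + 6 + 2 + 6 + 4) / 6 = 28/6 = 4.6667
  x̄ = (4.6667, 4.6667),  deviation x̄ - mu_0 = (4.6667, 4.6667) - (4, 2) = (0.6667, 2.6667).

Step 2 — sample covariance matrix, S[i,j] = (1/(n-1)) · Σ_k (x_{k,i} - mean_i) · (x_{k,j} - mean_j), divisor n-1 = 5:
  S[X,X] = ((0.3333)·(0.3333) + (-2.6667)·(-2.6667) + (2.3333)·(2.3333) + (-1.6667)·(-1.6667) + (-2.6667)·(-2.6667) + (4.3333)·(4.3333)) / 5 = 41.3333/5 = 8.2667
  S[X,Y] = ((0.3333)·(-1.6667) + (-2.6667)·(2.3333) + (2.3333)·(1.3333) + (-1.6667)·(-2.6667) + (-2.6667)·(1.3333) + (4.3333)·(-0.6667)) / 5 = -5.6667/5 = -1.1333
  S[Y,Y] = ((-1.6667)·(-1.6667) + (2.3333)·(2.3333) + (1.3333)·(1.3333) + (-2.6667)·(-2.6667) + (1.3333)·(1.3333) + (-0.6667)·(-0.6667)) / 5 = 19.3333/5 = 3.8667
  S = [[8.2667, -1.1333],
 [-1.1333, 3.8667]].

Step 3 — invert S. det(S) = 8.2667·3.8667 - (-1.1333)² = 30.68.
  S^{-1} = (1/det) · [[d, -b], [-b, a]] = [[0.126, 0.0369],
 [0.0369, 0.2694]].

Step 4 — quadratic form (x̄ - mu_0)^T · S^{-1} · (x̄ - mu_0):
  S^{-1} · (x̄ - mu_0) = (0.1825, 0.7432),
  (x̄ - mu_0)^T · [...] = (0.6667)·(0.1825) + (2.6667)·(0.7432) = 2.1034.

Step 5 — scale by n: T² = 6 · 2.1034 = 12.6206.

T² ≈ 12.6206


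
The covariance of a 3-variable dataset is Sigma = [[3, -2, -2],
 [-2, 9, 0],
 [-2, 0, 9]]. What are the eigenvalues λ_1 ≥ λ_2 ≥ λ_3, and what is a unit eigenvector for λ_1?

Step 1 — characteristic polynomial p(λ) = det(λI - Sigma) = λ³ - tr·λ² + c_1·λ - det, where tr = trace, c_1 = sum of the principal 2×2 minors, det = det(Sigma):
  tr = 3 + 9 + 9 = 21,
  c_1 = (3·9 - (-2)²) + (3·9 - (-2)²) + (9·9 - (0)²) = 23 + 23 + 81 = 127,
  det = 3·(9·9 - (0)²) - (-2)·((-2)·9 - (0)·(-2)) + (-2)·((-2)·(0) - 9·(-2)) = 3·(81) - (-2)·(-18) + (-2)·(18) = 171.
  So p(λ) = λ³ - 21λ² + 127λ - 171.
Step 2 — look for an integer root (rational root theorem: any rational root is an integer divisor of 171). Testing λ = 9:
  p(9) = 729 - 1701 + 1143 - 171 = 0  ✓
  Dividing out (λ - 9): p(λ) = (λ - 9)(λ² - 12λ + 19).
Step 3 — remaining eigenvalues from the quadratic λ² - 12λ + 19 = 0:
  Δ = 12² - 4·19 = 144 - 76 = 68,  λ = (12 ± √68)/2 = (12 ± 8.2462)/2 ≈ 10.1231 or 1.8769.
  Sorted: λ_1 = 10.1231,  λ_2 = 9,  λ_3 = 1.8769  (check: sum = 21 = tr ✓).

Step 4 — unit eigenvector for λ_1 ≈ 10.1231: v spans the null space of (Sigma - λ_1 I), whose rows are
  r_1 = (-7.1231, -2, -2),  r_2 = (-2, -1.1231, 0),  r_3 = (-2, 0, -1.1231).
  v is orthogonal to every row, so take v ∝ r_1 × r_2 = ((-2)·(0) - (-2)·(-1.1231), (-2)·(-2) - (-7.1231)·(0), (-7.1231)·(-1.1231) - (-2)·(-2)) ≈ (-2.2462, 4, 4).
  Rescale (multiply by -1 so the first nonzero entry is positive): u = (2.2462, -4, -4).
  ||u|| = √((2.2462)² + (-4)² + (-4)²) = √(37.0455) ≈ 6.0865,  v_1 = u/||u|| ≈ (0.369, -0.6572, -0.6572) (||v_1|| = 1).

λ_1 = 10.1231,  λ_2 = 9,  λ_3 = 1.8769;  v_1 ≈ (0.369, -0.6572, -0.6572)


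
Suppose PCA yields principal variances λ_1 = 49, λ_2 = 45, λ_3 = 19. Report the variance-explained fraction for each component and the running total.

Step 1 — total variance = trace(Sigma) = Σ λ_i = 49 + 45 + 19 = 113.

Step 2 — fraction explained by component i = λ_i / Σ λ:
  PC1: 49/113 = 0.4336
  PC2: 45/113 = 0.3982
  PC3: 19/113 = 0.1681

Step 3 — cumulative fraction after k components = (λ_1 + ... + λ_k) / Σ λ:
  k = 1: 49/113 = 0.4336
  k = 2: (49 + 45)/113 = 94/113 = 0.8319
  k = 3: (49 + 45 + 19)/113 = 113/113 = 1

Summary (fraction, with percent):

explained: PC1 0.4336 (43.36%), PC2 0.3982 (39.82%), PC3 0.1681 (16.81%);  cumulative: 0.4336, 0.8319, 1


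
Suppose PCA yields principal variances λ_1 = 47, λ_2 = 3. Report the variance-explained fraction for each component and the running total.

Step 1 — total variance = trace(Sigma) = Σ λ_i = 47 + 3 = 50.

Step 2 — fraction explained by component i = λ_i / Σ λ:
  PC1: 47/50 = 0.94
  PC2: 3/50 = 0.06

Step 3 — cumulative fraction after k components = (λ_1 + ... + λ_k) / Σ λ:
  k = 1: 47/50 = 0.94
  k = 2: (47 + 3)/50 = 50/50 = 1

Summary (fraction, with percent):

explained: PC1 0.94 (94%), PC2 0.06 (6%);  cumulative: 0.94, 1


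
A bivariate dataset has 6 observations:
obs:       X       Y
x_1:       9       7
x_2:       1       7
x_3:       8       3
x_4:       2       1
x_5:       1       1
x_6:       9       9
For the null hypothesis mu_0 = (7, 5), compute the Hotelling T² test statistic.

Step 1 — sample mean vector:
  mean(X) = (9 + 1 + 8 + 2 + 1 + 9) / 6 = 30/6 = 5
  mean(Y) = (7 + 7 + 3 + 1 + 1 + 9) / 6 = 28/6 = 4.6667
  x̄ = (5, 4.6667),  deviation x̄ - mu_0 = (5, 4.6667) - (7, 5) = (-2, -0.3333).

Step 2 — sample covariance matrix, S[i,j] = (1/(n-1)) · Σ_k (x_{k,i} - mean_i) · (x_{k,j} - mean_j), divisor n-1 = 5:
  S[X,X] = ((4)·(4) + (-4)·(-4) + (3)·(3) + (-3)·(-3) + (-4)·(-4) + (4)·(4)) / 5 = 82/5 = 16.4
  S[X,Y] = ((4)·(2.3333) + (-4)·(2.3333) + (3)·(-1.6667) + (-3)·(-3.6667) + (-4)·(-3.6667) + (4)·(4.3333)) / 5 = 38/5 = 7.6
  S[Y,Y] = ((2.3333)·(2.3333) + (2.3333)·(2.3333) + (-1.6667)·(-1.6667) + (-3.6667)·(-3.6667) + (-3.6667)·(-3.6667) + (4.3333)·(4.3333)) / 5 = 59.3333/5 = 11.8667
  S = [[16.4, 7.6],
 [7.6, 11.8667]].

Step 3 — invert S. det(S) = 16.4·11.8667 - (7.6)² = 136.8533.
  S^{-1} = (1/det) · [[d, -b], [-b, a]] = [[0.0867, -0.0555],
 [-0.0555, 0.1198]].

Step 4 — quadratic form (x̄ - mu_0)^T · S^{-1} · (x̄ - mu_0):
  S^{-1} · (x̄ - mu_0) = (-0.1549, 0.0711),
  (x̄ - mu_0)^T · [...] = (-2)·(-0.1549) + (-0.3333)·(0.0711) = 0.2861.

Step 5 — scale by n: T² = 6 · 0.2861 = 1.7167.

T² ≈ 1.7167


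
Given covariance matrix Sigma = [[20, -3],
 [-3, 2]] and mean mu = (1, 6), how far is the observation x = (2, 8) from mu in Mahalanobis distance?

Step 1 — centre the observation: (x - mu) = (1, 2).

Step 2 — invert Sigma. det(Sigma) = 20·2 - (-3)² = 31.
  Sigma^{-1} = (1/det) · [[d, -b], [-b, a]] = [[0.0645, 0.0968],
 [0.0968, 0.6452]].

Step 3 — form the quadratic (x - mu)^T · Sigma^{-1} · (x - mu):
  Sigma^{-1} · (x - mu) = (0.2581, 1.3871).
  (x - mu)^T · [Sigma^{-1} · (x - mu)] = (1)·(0.2581) + (2)·(1.3871) = 3.0323.

Step 4 — take square root: d = √(3.0323) ≈ 1.7413.

d(x, mu) = √(3.0323) ≈ 1.7413


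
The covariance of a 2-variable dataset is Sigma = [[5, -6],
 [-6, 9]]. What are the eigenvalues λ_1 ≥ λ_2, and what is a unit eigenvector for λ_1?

Step 1 — characteristic polynomial of 2×2 Sigma:
  det(Sigma - λI) = λ² - trace · λ + det = 0.
  trace = 5 + 9 = 14, det = 5·9 - (-6)² = 9.
Step 2 — discriminant:
  Δ = trace² - 4·det = 196 - 36 = 160.
Step 3 — eigenvalues:
  λ = (trace ± √Δ)/2 = (14 ± 12.6491)/2,
  λ_1 = 13.3246,  λ_2 = 0.6754.

Step 4 — unit eigenvector for λ_1: solve (Sigma - λ_1 I)v = 0. First row:
  (5 - 13.3246)·v_x + (-6)·v_y = 0, i.e. (-8.3246)·v_x + (-6)·v_y = 0,
  so v ∝ (b, λ_1 - a) = (-6, 8.3246); multiply by -1 so the first entry is positive: u = (6, -8.3246).
  ||u|| = √((6)² + (-8.3246)²) = √(105.2982) ≈ 10.2615,
  v_1 = u/||u|| ≈ (0.5847, -0.8112) (||v_1|| = 1).

λ_1 = 13.3246,  λ_2 = 0.6754;  v_1 ≈ (0.5847, -0.8112)


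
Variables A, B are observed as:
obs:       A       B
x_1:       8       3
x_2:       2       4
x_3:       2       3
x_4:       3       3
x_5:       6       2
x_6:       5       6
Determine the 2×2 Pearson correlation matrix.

Step 1 — column means:
  mean(A) = (8 + 2 + 2 + 3 + 6 + 5) / 6 = 26/6 = 4.3333
  mean(B) = (3 + 4 + 3 + 3 + 2 + 6) / 6 = 21/6 = 3.5

Step 2 — sample variances and covariances s[i,j] = (1/(n-1)) · Σ_k (x_{k,i} - mean_i) · (x_{k,j} - mean_j), with n-1 = 5:
  s[A,A] = ((3.6667)·(3.6667) + (-2.3333)·(-2.3333) + (-2.3333)·(-2.3333) + (-1.3333)·(-1.3333) + (1.6667)·(1.6667) + (0.6667)·(0.6667)) / 5 = 29.3333/5 = 5.8667
  s[A,B] = ((3.6667)·(-0.5) + (-2.3333)·(0.5) + (-2.3333)·(-0.5) + (-1.3333)·(-0.5) + (1.6667)·(-1.5) + (0.6667)·(2.5)) / 5 = -2/5 = -0.4
  s[B,B] = ((-0.5)·(-0.5) + (0.5)·(0.5) + (-0.5)·(-0.5) + (-0.5)·(-0.5) + (-1.5)·(-1.5) + (2.5)·(2.5)) / 5 = 9.5/5 = 1.9
  Sample standard deviations s_i = √(s[i,i]):
  s(A) = √(5.8667) = 2.4221
  s(B) = √(1.9) = 1.3784

Step 3 — r_{ij} = s_{ij} / (s_i · s_j):
  r[A,A] = 1 (diagonal).
  r[A,B] = -0.4 / (2.4221 · 1.3784) = -0.4 / 3.3387 = -0.1198
  r[B,B] = 1 (diagonal).

R is symmetric with unit diagonal. Assembling:

R = [[1, -0.1198],
 [-0.1198, 1]]


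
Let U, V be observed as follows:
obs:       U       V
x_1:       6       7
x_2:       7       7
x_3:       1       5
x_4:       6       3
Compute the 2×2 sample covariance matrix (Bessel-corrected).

Step 1 — column means:
  mean(U) = (6 + 7 + 1 + 6) / 4 = 20/4 = 5
  mean(V) = (7 + 7 + 5 + 3) / 4 = 22/4 = 5.5

Step 2 — sample covariance S[i,j] = (1/(n-1)) · Σ_k (x_{k,i} - mean_i) · (x_{k,j} - mean_j), with n-1 = 3.
  S[U,U] = ((1)·(1) + (2)·(2) + (-4)·(-4) + (1)·(1)) / 3 = 22/3 = 7.3333
  S[U,V] = ((1)·(1.5) + (2)·(1.5) + (-4)·(-0.5) + (1)·(-2.5)) / 3 = 4/3 = 1.3333
  S[V,V] = ((1.5)·(1.5) + (1.5)·(1.5) + (-0.5)·(-0.5) + (-2.5)·(-2.5)) / 3 = 11/3 = 3.6667

S is symmetric (S[j,i] = S[i,j]). Assembling:

S = [[7.3333, 1.3333],
 [1.3333, 3.6667]]


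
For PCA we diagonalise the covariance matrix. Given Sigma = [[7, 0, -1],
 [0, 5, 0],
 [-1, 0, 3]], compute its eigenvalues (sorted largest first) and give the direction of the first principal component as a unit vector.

Step 1 — characteristic polynomial p(λ) = det(λI - Sigma) = λ³ - tr·λ² + c_1·λ - det, where tr = trace, c_1 = sum of the principal 2×2 minors, det = det(Sigma):
  tr = 7 + 5 + 3 = 15,
  c_1 = (7·5 - (0)²) + (7·3 - (-1)²) + (5·3 - (0)²) = 35 + 20 + 15 = 70,
  det = 7·(5·3 - (0)²) - (0)·((0)·3 - (0)·(-1)) + (-1)·((0)·(0) - 5·(-1)) = 7·(15) - (0)·(0) + (-1)·(5) = 100.
  So p(λ) = λ³ - 15λ² + 70λ - 100.
Step 2 — look for an integer root (rational root theorem: any rational root is an integer divisor of 100). Testing λ = 5:
  p(5) = 125 - 375 + 350 - 100 = 0  ✓
  Dividing out (λ - 5): p(λ) = (λ - 5)(λ² - 10λ + 20).
Step 3 — remaining eigenvalues from the quadratic λ² - 10λ + 20 = 0:
  Δ = 10² - 4·20 = 100 - 80 = 20,  λ = (10 ± √20)/2 = (10 ± 4.4721)/2 ≈ 7.2361 or 2.7639.
  Sorted: λ_1 = 7.2361,  λ_2 = 5,  λ_3 = 2.7639  (check: sum = 15 = tr ✓).

Step 4 — unit eigenvector for λ_1 ≈ 7.2361: v spans the null space of (Sigma - λ_1 I), whose rows are
  r_1 = (-0.2361, 0, -1),  r_2 = (0, -2.2361, 0),  r_3 = (-1, 0, -4.2361).
  v is orthogonal to every row, so take v ∝ r_1 × r_2 = ((0)·(0) - (-1)·(-2.2361), (-1)·(0) - (-0.2361)·(0), (-0.2361)·(-2.2361) - (0)·(0)) ≈ (-2.2361, 0, 0.5279).
  Rescale (multiply by -1 so the first nonzero entry is positive): u = (2.2361, 0, -0.5279).
  ||u|| = √((2.2361)² + (0)² + (-0.5279)²) = √(5.2786) ≈ 2.2975,  v_1 = u/||u|| ≈ (0.9732, 0, -0.2298) (||v_1|| = 1).

λ_1 = 7.2361,  λ_2 = 5,  λ_3 = 2.7639;  v_1 ≈ (0.9732, 0, -0.2298)


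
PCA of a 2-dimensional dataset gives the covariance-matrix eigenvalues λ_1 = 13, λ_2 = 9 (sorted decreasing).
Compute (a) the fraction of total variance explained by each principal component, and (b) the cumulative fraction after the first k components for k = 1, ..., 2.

Step 1 — total variance = trace(Sigma) = Σ λ_i = 13 + 9 = 22.

Step 2 — fraction explained by component i = λ_i / Σ λ:
  PC1: 13/22 = 0.5909
  PC2: 9/22 = 0.4091

Step 3 — cumulative fraction after k components = (λ_1 + ... + λ_k) / Σ λ:
  k = 1: 13/22 = 0.5909
  k = 2: (13 + 9)/22 = 22/22 = 1

Summary (fraction, with percent):

explained: PC1 0.5909 (59.09%), PC2 0.4091 (40.91%);  cumulative: 0.5909, 1


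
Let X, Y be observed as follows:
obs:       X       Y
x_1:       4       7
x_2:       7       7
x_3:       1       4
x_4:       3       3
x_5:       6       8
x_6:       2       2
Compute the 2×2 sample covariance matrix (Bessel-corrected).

Step 1 — column means:
  mean(X) = (4 + 7 + 1 + 3 + 6 + 2) / 6 = 23/6 = 3.8333
  mean(Y) = (7 + 7 + 4 + 3 + 8 + 2) / 6 = 31/6 = 5.1667

Step 2 — sample covariance S[i,j] = (1/(n-1)) · Σ_k (x_{k,i} - mean_i) · (x_{k,j} - mean_j), with n-1 = 5.
  S[X,X] = ((0.1667)·(0.1667) + (3.1667)·(3.1667) + (-2.8333)·(-2.8333) + (-0.8333)·(-0.8333) + (2.1667)·(2.1667) + (-1.8333)·(-1.8333)) / 5 = 26.8333/5 = 5.3667
  S[X,Y] = ((0.1667)·(1.8333) + (3.1667)·(1.8333) + (-2.8333)·(-1.1667) + (-0.8333)·(-2.1667) + (2.1667)·(2.8333) + (-1.8333)·(-3.1667)) / 5 = 23.1667/5 = 4.6333
  S[Y,Y] = ((1.8333)·(1.8333) + (1.8333)·(1.8333) + (-1.1667)·(-1.1667) + (-2.1667)·(-2.1667) + (2.8333)·(2.8333) + (-3.1667)·(-3.1667)) / 5 = 30.8333/5 = 6.1667

S is symmetric (S[j,i] = S[i,j]). Assembling:

S = [[5.3667, 4.6333],
 [4.6333, 6.1667]]


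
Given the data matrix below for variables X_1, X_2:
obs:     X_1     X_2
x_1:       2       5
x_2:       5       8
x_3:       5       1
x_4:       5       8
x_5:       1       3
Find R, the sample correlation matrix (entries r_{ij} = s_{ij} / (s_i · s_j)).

Step 1 — column means:
  mean(X_1) = (2 + 5 + 5 + 5 + 1) / 5 = 18/5 = 3.6
  mean(X_2) = (5 + 8 + 1 + 8 + 3) / 5 = 25/5 = 5

Step 2 — sample variances and covariances s[i,j] = (1/(n-1)) · Σ_k (x_{k,i} - mean_i) · (x_{k,j} - mean_j), with n-1 = 4:
  s[X_1,X_1] = ((-1.6)·(-1.6) + (1.4)·(1.4) + (1.4)·(1.4) + (1.4)·(1.4) + (-2.6)·(-2.6)) / 4 = 15.2/4 = 3.8
  s[X_1,X_2] = ((-1.6)·(0) + (1.4)·(3) + (1.4)·(-4) + (1.4)·(3) + (-2.6)·(-2)) / 4 = 8/4 = 2
  s[X_2,X_2] = ((0)·(0) + (3)·(3) + (-4)·(-4) + (3)·(3) + (-2)·(-2)) / 4 = 38/4 = 9.5
  Sample standard deviations s_i = √(s[i,i]):
  s(X_1) = √(3.8) = 1.9494
  s(X_2) = √(9.5) = 3.0822

Step 3 — r_{ij} = s_{ij} / (s_i · s_j):
  r[X_1,X_1] = 1 (diagonal).
  r[X_1,X_2] = 2 / (1.9494 · 3.0822) = 2 / 6.0083 = 0.3329
  r[X_2,X_2] = 1 (diagonal).

R is symmetric with unit diagonal. Assembling:

R = [[1, 0.3329],
 [0.3329, 1]]


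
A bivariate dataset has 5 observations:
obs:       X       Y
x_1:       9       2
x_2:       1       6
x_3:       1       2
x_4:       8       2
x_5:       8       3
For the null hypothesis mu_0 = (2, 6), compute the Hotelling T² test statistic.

Step 1 — sample mean vector:
  mean(X) = (9 + 1 + 1 + 8 + 8) / 5 = 27/5 = 5.4
  mean(Y) = (2 + 6 + 2 + 2 + 3) / 5 = 15/5 = 3
  x̄ = (5.4, 3),  deviation x̄ - mu_0 = (5.4, 3) - (2, 6) = (3.4, -3).

Step 2 — sample covariance matrix, S[i,j] = (1/(n-1)) · Σ_k (x_{k,i} - mean_i) · (x_{k,j} - mean_j), divisor n-1 = 4:
  S[X,X] = ((3.6)·(3.6) + (-4.4)·(-4.4) + (-4.4)·(-4.4) + (2.6)·(2.6) + (2.6)·(2.6)) / 4 = 65.2/4 = 16.3
  S[X,Y] = ((3.6)·(-1) + (-4.4)·(3) + (-4.4)·(-1) + (2.6)·(-1) + (2.6)·(0)) / 4 = -15/4 = -3.75
  S[Y,Y] = ((-1)·(-1) + (3)·(3) + (-1)·(-1) + (-1)·(-1) + (0)·(0)) / 4 = 12/4 = 3
  S = [[16.3, -3.75],
 [-3.75, 3]].

Step 3 — invert S. det(S) = 16.3·3 - (-3.75)² = 34.8375.
  S^{-1} = (1/det) · [[d, -b], [-b, a]] = [[0.0861, 0.1076],
 [0.1076, 0.4679]].

Step 4 — quadratic form (x̄ - mu_0)^T · S^{-1} · (x̄ - mu_0):
  S^{-1} · (x̄ - mu_0) = (-0.0301, -1.0377),
  (x̄ - mu_0)^T · [...] = (3.4)·(-0.0301) + (-3)·(-1.0377) = 3.0105.

Step 5 — scale by n: T² = 5 · 3.0105 = 15.0527.

T² ≈ 15.0527


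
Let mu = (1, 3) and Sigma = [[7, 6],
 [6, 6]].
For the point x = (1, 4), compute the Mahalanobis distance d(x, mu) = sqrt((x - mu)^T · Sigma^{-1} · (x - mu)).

Step 1 — centre the observation: (x - mu) = (0, 1).

Step 2 — invert Sigma. det(Sigma) = 7·6 - (6)² = 6.
  Sigma^{-1} = (1/det) · [[d, -b], [-b, a]] = [[1, -1],
 [-1, 1.1667]].

Step 3 — form the quadratic (x - mu)^T · Sigma^{-1} · (x - mu):
  Sigma^{-1} · (x - mu) = (-1, 1.1667).
  (x - mu)^T · [Sigma^{-1} · (x - mu)] = (0)·(-1) + (1)·(1.1667) = 1.1667.

Step 4 — take square root: d = √(1.1667) ≈ 1.0801.

d(x, mu) = √(1.1667) ≈ 1.0801


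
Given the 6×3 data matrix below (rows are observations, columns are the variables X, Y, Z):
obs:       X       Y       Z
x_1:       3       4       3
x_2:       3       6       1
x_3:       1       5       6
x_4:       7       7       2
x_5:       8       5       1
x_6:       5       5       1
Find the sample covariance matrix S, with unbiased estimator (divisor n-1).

Step 1 — column means:
  mean(X) = (3 + 3 + 1 + 7 + 8 + 5) / 6 = 27/6 = 4.5
  mean(Y) = (4 + 6 + 5 + 7 + 5 + 5) / 6 = 32/6 = 5.3333
  mean(Z) = (3 + 1 + 6 + 2 + 1 + 1) / 6 = 14/6 = 2.3333

Step 2 — sample covariance S[i,j] = (1/(n-1)) · Σ_k (x_{k,i} - mean_i) · (x_{k,j} - mean_j), with n-1 = 5.
  S[X,X] = ((-1.5)·(-1.5) + (-1.5)·(-1.5) + (-3.5)·(-3.5) + (2.5)·(2.5) + (3.5)·(3.5) + (0.5)·(0.5)) / 5 = 35.5/5 = 7.1
  S[X,Y] = ((-1.5)·(-1.3333) + (-1.5)·(0.6667) + (-3.5)·(-0.3333) + (2.5)·(1.6667) + (3.5)·(-0.3333) + (0.5)·(-0.3333)) / 5 = 5/5 = 1
  S[X,Z] = ((-1.5)·(0.6667) + (-1.5)·(-1.3333) + (-3.5)·(3.6667) + (2.5)·(-0.3333) + (3.5)·(-1.3333) + (0.5)·(-1.3333)) / 5 = -18/5 = -3.6
  S[Y,Y] = ((-1.3333)·(-1.3333) + (0.6667)·(0.6667) + (-0.3333)·(-0.3333) + (1.6667)·(1.6667) + (-0.3333)·(-0.3333) + (-0.3333)·(-0.3333)) / 5 = 5.3333/5 = 1.0667
  S[Y,Z] = ((-1.3333)·(0.6667) + (0.6667)·(-1.3333) + (-0.3333)·(3.6667) + (1.6667)·(-0.3333) + (-0.3333)·(-1.3333) + (-0.3333)·(-1.3333)) / 5 = -2.6667/5 = -0.5333
  S[Z,Z] = ((0.6667)·(0.6667) + (-1.3333)·(-1.3333) + (3.6667)·(3.6667) + (-0.3333)·(-0.3333) + (-1.3333)·(-1.3333) + (-1.3333)·(-1.3333)) / 5 = 19.3333/5 = 3.8667

S is symmetric (S[j,i] = S[i,j]). Assembling:

S = [[7.1, 1, -3.6],
 [1, 1.0667, -0.5333],
 [-3.6, -0.5333, 3.8667]]


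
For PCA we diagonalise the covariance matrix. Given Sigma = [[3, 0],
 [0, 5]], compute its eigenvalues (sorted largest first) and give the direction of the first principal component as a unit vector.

Step 1 — characteristic polynomial of 2×2 Sigma:
  det(Sigma - λI) = λ² - trace · λ + det = 0.
  trace = 3 + 5 = 8, det = 3·5 - (0)² = 15.
Step 2 — discriminant:
  Δ = trace² - 4·det = 64 - 60 = 4.
Step 3 — eigenvalues:
  λ = (trace ± √Δ)/2 = (8 ± 2)/2,
  λ_1 = 5,  λ_2 = 3.

Step 4 — unit eigenvector for λ_1: Sigma is diagonal, so its eigenvectors are the coordinate axes. λ_1 = 5 is the diagonal entry on the second coordinate axis, hence
  v_1 = (0, 1) (||v_1|| = 1).

λ_1 = 5,  λ_2 = 3;  v_1 ≈ (0, 1)


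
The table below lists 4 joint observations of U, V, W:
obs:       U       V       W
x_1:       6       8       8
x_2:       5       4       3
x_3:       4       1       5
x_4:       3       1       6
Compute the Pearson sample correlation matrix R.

Step 1 — column means:
  mean(U) = (6 + 5 + 4 + 3) / 4 = 18/4 = 4.5
  mean(V) = (8 + 4 + 1 + 1) / 4 = 14/4 = 3.5
  mean(W) = (8 + 3 + 5 + 6) / 4 = 22/4 = 5.5

Step 2 — sample variances and covariances s[i,j] = (1/(n-1)) · Σ_k (x_{k,i} - mean_i) · (x_{k,j} - mean_j), with n-1 = 3:
  s[U,U] = ((1.5)·(1.5) + (0.5)·(0.5) + (-0.5)·(-0.5) + (-1.5)·(-1.5)) / 3 = 5/3 = 1.6667
  s[U,V] = ((1.5)·(4.5) + (0.5)·(0.5) + (-0.5)·(-2.5) + (-1.5)·(-2.5)) / 3 = 12/3 = 4
  s[U,W] = ((1.5)·(2.5) + (0.5)·(-2.5) + (-0.5)·(-0.5) + (-1.5)·(0.5)) / 3 = 2/3 = 0.6667
  s[V,V] = ((4.5)·(4.5) + (0.5)·(0.5) + (-2.5)·(-2.5) + (-2.5)·(-2.5)) / 3 = 33/3 = 11
  s[V,W] = ((4.5)·(2.5) + (0.5)·(-2.5) + (-2.5)·(-0.5) + (-2.5)·(0.5)) / 3 = 10/3 = 3.3333
  s[W,W] = ((2.5)·(2.5) + (-2.5)·(-2.5) + (-0.5)·(-0.5) + (0.5)·(0.5)) / 3 = 13/3 = 4.3333
  Sample standard deviations s_i = √(s[i,i]):
  s(U) = √(1.6667) = 1.291
  s(V) = √(11) = 3.3166
  s(W) = √(4.3333) = 2.0817

Step 3 — r_{ij} = s_{ij} / (s_i · s_j):
  r[U,U] = 1 (diagonal).
  r[U,V] = 4 / (1.291 · 3.3166) = 4 / 4.2817 = 0.9342
  r[U,W] = 0.6667 / (1.291 · 2.0817) = 0.6667 / 2.6874 = 0.2481
  r[V,V] = 1 (diagonal).
  r[V,W] = 3.3333 / (3.3166 · 2.0817) = 3.3333 / 6.9041 = 0.4828
  r[W,W] = 1 (diagonal).

R is symmetric with unit diagonal. Assembling:

R = [[1, 0.9342, 0.2481],
 [0.9342, 1, 0.4828],
 [0.2481, 0.4828, 1]]


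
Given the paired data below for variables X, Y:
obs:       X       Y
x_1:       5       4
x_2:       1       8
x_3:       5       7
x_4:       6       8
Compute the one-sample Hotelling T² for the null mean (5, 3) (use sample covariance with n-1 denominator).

Step 1 — sample mean vector:
  mean(X) = (5 + 1 + 5 + 6) / 4 = 17/4 = 4.25
  mean(Y) = (4 + 8 + 7 + 8) / 4 = 27/4 = 6.75
  x̄ = (4.25, 6.75),  deviation x̄ - mu_0 = (4.25, 6.75) - (5, 3) = (-0.75, 3.75).

Step 2 — sample covariance matrix, S[i,j] = (1/(n-1)) · Σ_k (x_{k,i} - mean_i) · (x_{k,j} - mean_j), divisor n-1 = 3:
  S[X,X] = ((0.75)·(0.75) + (-3.25)·(-3.25) + (0.75)·(0.75) + (1.75)·(1.75)) / 3 = 14.75/3 = 4.9167
  S[X,Y] = ((0.75)·(-2.75) + (-3.25)·(1.25) + (0.75)·(0.25) + (1.75)·(1.25)) / 3 = -3.75/3 = -1.25
  S[Y,Y] = ((-2.75)·(-2.75) + (1.25)·(1.25) + (0.25)·(0.25) + (1.25)·(1.25)) / 3 = 10.75/3 = 3.5833
  S = [[4.9167, -1.25],
 [-1.25, 3.5833]].

Step 3 — invert S. det(S) = 4.9167·3.5833 - (-1.25)² = 16.0556.
  S^{-1} = (1/det) · [[d, -b], [-b, a]] = [[0.2232, 0.0779],
 [0.0779, 0.3062]].

Step 4 — quadratic form (x̄ - mu_0)^T · S^{-1} · (x̄ - mu_0):
  S^{-1} · (x̄ - mu_0) = (0.1246, 1.09),
  (x̄ - mu_0)^T · [...] = (-0.75)·(0.1246) + (3.75)·(1.09) = 3.9939.

Step 5 — scale by n: T² = 4 · 3.9939 = 15.9758.

T² ≈ 15.9758


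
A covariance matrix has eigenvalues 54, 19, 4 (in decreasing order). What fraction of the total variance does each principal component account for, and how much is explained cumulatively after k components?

Step 1 — total variance = trace(Sigma) = Σ λ_i = 54 + 19 + 4 = 77.

Step 2 — fraction explained by component i = λ_i / Σ λ:
  PC1: 54/77 = 0.7013
  PC2: 19/77 = 0.2468
  PC3: 4/77 = 0.0519

Step 3 — cumulative fraction after k components = (λ_1 + ... + λ_k) / Σ λ:
  k = 1: 54/77 = 0.7013
  k = 2: (54 + 19)/77 = 73/77 = 0.9481
  k = 3: (54 + 19 + 4)/77 = 77/77 = 1

Summary (fraction, with percent):

explained: PC1 0.7013 (70.13%), PC2 0.2468 (24.68%), PC3 0.0519 (5.19%);  cumulative: 0.7013, 0.9481, 1


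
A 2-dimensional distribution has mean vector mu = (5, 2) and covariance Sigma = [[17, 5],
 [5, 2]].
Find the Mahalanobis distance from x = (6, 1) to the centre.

Step 1 — centre the observation: (x - mu) = (1, -1).

Step 2 — invert Sigma. det(Sigma) = 17·2 - (5)² = 9.
  Sigma^{-1} = (1/det) · [[d, -b], [-b, a]] = [[0.2222, -0.5556],
 [-0.5556, 1.8889]].

Step 3 — form the quadratic (x - mu)^T · Sigma^{-1} · (x - mu):
  Sigma^{-1} · (x - mu) = (0.7778, -2.4444).
  (x - mu)^T · [Sigma^{-1} · (x - mu)] = (1)·(0.7778) + (-1)·(-2.4444) = 3.2222.

Step 4 — take square root: d = √(3.2222) ≈ 1.7951.

d(x, mu) = √(3.2222) ≈ 1.7951


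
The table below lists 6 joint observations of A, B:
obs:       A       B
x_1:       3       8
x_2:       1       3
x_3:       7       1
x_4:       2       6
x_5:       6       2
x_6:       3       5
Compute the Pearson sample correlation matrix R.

Step 1 — column means:
  mean(A) = (3 + 1 + 7 + 2 + 6 + 3) / 6 = 22/6 = 3.6667
  mean(B) = (8 + 3 + 1 + 6 + 2 + 5) / 6 = 25/6 = 4.1667

Step 2 — sample variances and covariances s[i,j] = (1/(n-1)) · Σ_k (x_{k,i} - mean_i) · (x_{k,j} - mean_j), with n-1 = 5:
  s[A,A] = ((-0.6667)·(-0.6667) + (-2.6667)·(-2.6667) + (3.3333)·(3.3333) + (-1.6667)·(-1.6667) + (2.3333)·(2.3333) + (-0.6667)·(-0.6667)) / 5 = 27.3333/5 = 5.4667
  s[A,B] = ((-0.6667)·(3.8333) + (-2.6667)·(-1.1667) + (3.3333)·(-3.1667) + (-1.6667)·(1.8333) + (2.3333)·(-2.1667) + (-0.6667)·(0.8333)) / 5 = -18.6667/5 = -3.7333
  s[B,B] = ((3.8333)·(3.8333) + (-1.1667)·(-1.1667) + (-3.1667)·(-3.1667) + (1.8333)·(1.8333) + (-2.1667)·(-2.1667) + (0.8333)·(0.8333)) / 5 = 34.8333/5 = 6.9667
  Sample standard deviations s_i = √(s[i,i]):
  s(A) = √(5.4667) = 2.3381
  s(B) = √(6.9667) = 2.6394

Step 3 — r_{ij} = s_{ij} / (s_i · s_j):
  r[A,A] = 1 (diagonal).
  r[A,B] = -3.7333 / (2.3381 · 2.6394) = -3.7333 / 6.1713 = -0.605
  r[B,B] = 1 (diagonal).

R is symmetric with unit diagonal. Assembling:

R = [[1, -0.605],
 [-0.605, 1]]


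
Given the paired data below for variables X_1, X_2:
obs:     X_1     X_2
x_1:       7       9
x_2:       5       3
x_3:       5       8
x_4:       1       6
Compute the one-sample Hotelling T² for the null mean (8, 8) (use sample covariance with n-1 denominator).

Step 1 — sample mean vector:
  mean(X_1) = (7 + 5 + 5 + 1) / 4 = 18/4 = 4.5
  mean(X_2) = (9 + 3 + 8 + 6) / 4 = 26/4 = 6.5
  x̄ = (4.5, 6.5),  deviation x̄ - mu_0 = (4.5, 6.5) - (8, 8) = (-3.5, -1.5).

Step 2 — sample covariance matrix, S[i,j] = (1/(n-1)) · Σ_k (x_{k,i} - mean_i) · (x_{k,j} - mean_j), divisor n-1 = 3:
  S[X_1,X_1] = ((2.5)·(2.5) + (0.5)·(0.5) + (0.5)·(0.5) + (-3.5)·(-3.5)) / 3 = 19/3 = 6.3333
  S[X_1,X_2] = ((2.5)·(2.5) + (0.5)·(-3.5) + (0.5)·(1.5) + (-3.5)·(-0.5)) / 3 = 7/3 = 2.3333
  S[X_2,X_2] = ((2.5)·(2.5) + (-3.5)·(-3.5) + (1.5)·(1.5) + (-0.5)·(-0.5)) / 3 = 21/3 = 7
  S = [[6.3333, 2.3333],
 [2.3333, 7]].

Step 3 — invert S. det(S) = 6.3333·7 - (2.3333)² = 38.8889.
  S^{-1} = (1/det) · [[d, -b], [-b, a]] = [[0.18, -0.06],
 [-0.06, 0.1629]].

Step 4 — quadratic form (x̄ - mu_0)^T · S^{-1} · (x̄ - mu_0):
  S^{-1} · (x̄ - mu_0) = (-0.54, -0.0343),
  (x̄ - mu_0)^T · [...] = (-3.5)·(-0.54) + (-1.5)·(-0.0343) = 1.9414.

Step 5 — scale by n: T² = 4 · 1.9414 = 7.7657.

T² ≈ 7.7657


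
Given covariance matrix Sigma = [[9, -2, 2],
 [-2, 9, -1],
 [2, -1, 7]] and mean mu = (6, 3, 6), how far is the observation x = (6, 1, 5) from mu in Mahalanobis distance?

Step 1 — centre the observation: (x - mu) = (0, -2, -1).

Step 2 — invert Sigma (cofactor / det for 3×3, or solve directly):
  Sigma^{-1} = [[0.1235, 0.0239, -0.0319],
 [0.0239, 0.1175, 0.01],
 [-0.0319, 0.01, 0.1534]].

Step 3 — form the quadratic (x - mu)^T · Sigma^{-1} · (x - mu):
  Sigma^{-1} · (x - mu) = (-0.0159, -0.245, -0.1733).
  (x - mu)^T · [Sigma^{-1} · (x - mu)] = (0)·(-0.0159) + (-2)·(-0.245) + (-1)·(-0.1733) = 0.6633.

Step 4 — take square root: d = √(0.6633) ≈ 0.8145.

d(x, mu) = √(0.6633) ≈ 0.8145


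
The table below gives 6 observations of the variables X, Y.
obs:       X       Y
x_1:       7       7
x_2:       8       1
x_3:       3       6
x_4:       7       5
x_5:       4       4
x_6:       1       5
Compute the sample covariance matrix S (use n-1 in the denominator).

Step 1 — column means:
  mean(X) = (7 + 8 + 3 + 7 + 4 + 1) / 6 = 30/6 = 5
  mean(Y) = (7 + 1 + 6 + 5 + 4 + 5) / 6 = 28/6 = 4.6667

Step 2 — sample covariance S[i,j] = (1/(n-1)) · Σ_k (x_{k,i} - mean_i) · (x_{k,j} - mean_j), with n-1 = 5.
  S[X,X] = ((2)·(2) + (3)·(3) + (-2)·(-2) + (2)·(2) + (-1)·(-1) + (-4)·(-4)) / 5 = 38/5 = 7.6
  S[X,Y] = ((2)·(2.3333) + (3)·(-3.6667) + (-2)·(1.3333) + (2)·(0.3333) + (-1)·(-0.6667) + (-4)·(0.3333)) / 5 = -9/5 = -1.8
  S[Y,Y] = ((2.3333)·(2.3333) + (-3.6667)·(-3.6667) + (1.3333)·(1.3333) + (0.3333)·(0.3333) + (-0.6667)·(-0.6667) + (0.3333)·(0.3333)) / 5 = 21.3333/5 = 4.2667

S is symmetric (S[j,i] = S[i,j]). Assembling:

S = [[7.6, -1.8],
 [-1.8, 4.2667]]


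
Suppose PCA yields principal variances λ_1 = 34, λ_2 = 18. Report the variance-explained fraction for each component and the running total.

Step 1 — total variance = trace(Sigma) = Σ λ_i = 34 + 18 = 52.

Step 2 — fraction explained by component i = λ_i / Σ λ:
  PC1: 34/52 = 0.6538
  PC2: 18/52 = 0.3462

Step 3 — cumulative fraction after k components = (λ_1 + ... + λ_k) / Σ λ:
  k = 1: 34/52 = 0.6538
  k = 2: (34 + 18)/52 = 52/52 = 1

Summary (fraction, with percent):

explained: PC1 0.6538 (65.38%), PC2 0.3462 (34.62%);  cumulative: 0.6538, 1


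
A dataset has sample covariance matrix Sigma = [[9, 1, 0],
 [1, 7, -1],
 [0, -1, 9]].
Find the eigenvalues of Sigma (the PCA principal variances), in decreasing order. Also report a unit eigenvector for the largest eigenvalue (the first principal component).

Step 1 — characteristic polynomial p(λ) = det(λI - Sigma) = λ³ - tr·λ² + c_1·λ - det, where tr = trace, c_1 = sum of the principal 2×2 minors, det = det(Sigma):
  tr = 9 + 7 + 9 = 25,
  c_1 = (9·7 - (1)²) + (9·9 - (0)²) + (7·9 - (-1)²) = 62 + 81 + 62 = 205,
  det = 9·(7·9 - (-1)²) - (1)·((1)·9 - (-1)·(0)) + (0)·((1)·(-1) - 7·(0)) = 9·(62) - (1)·(9) + (0)·(-1) = 549.
  So p(λ) = λ³ - 25λ² + 205λ - 549.
Step 2 — look for an integer root (rational root theorem: any rational root is an integer divisor of 549). Testing λ = 9:
  p(9) = 729 - 2025 + 1845 - 549 = 0  ✓
  Dividing out (λ - 9): p(λ) = (λ - 9)(λ² - 16λ + 61).
Step 3 — remaining eigenvalues from the quadratic λ² - 16λ + 61 = 0:
  Δ = 16² - 4·61 = 256 - 244 = 12,  λ = (16 ± √12)/2 = (16 ± 3.4641)/2 ≈ 9.7321 or 6.2679.
  Sorted: λ_1 = 9.7321,  λ_2 = 9,  λ_3 = 6.2679  (check: sum = 25 = tr ✓).

Step 4 — unit eigenvector for λ_1 ≈ 9.7321: v spans the null space of (Sigma - λ_1 I), whose rows are
  r_1 = (-0.7321, 1, 0),  r_2 = (1, -2.7321, -1),  r_3 = (0, -1, -0.7321).
  v is orthogonal to every row, so take v ∝ r_1 × r_2 = ((1)·(-1) - (0)·(-2.7321), (0)·(1) - (-0.7321)·(-1), (-0.7321)·(-2.7321) - (1)·(1)) ≈ (-1, -0.7321, 1).
  Rescale (multiply by -1 so the first nonzero entry is positive): u = (1, 0.7321, -1).
  ||u|| = √((1)² + (0.7321)² + (-1)²) = √(2.5359) ≈ 1.5925,  v_1 = u/||u|| ≈ (0.628, 0.4597, -0.628) (||v_1|| = 1).

λ_1 = 9.7321,  λ_2 = 9,  λ_3 = 6.2679;  v_1 ≈ (0.628, 0.4597, -0.628)


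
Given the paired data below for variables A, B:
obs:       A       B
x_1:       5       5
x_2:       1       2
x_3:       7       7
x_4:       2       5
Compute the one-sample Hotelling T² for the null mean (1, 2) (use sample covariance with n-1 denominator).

Step 1 — sample mean vector:
  mean(A) = (5 + 1 + 7 + 2) / 4 = 15/4 = 3.75
  mean(B) = (5 + 2 + 7 + 5) / 4 = 19/4 = 4.75
  x̄ = (3.75, 4.75),  deviation x̄ - mu_0 = (3.75, 4.75) - (1, 2) = (2.75, 2.75).

Step 2 — sample covariance matrix, S[i,j] = (1/(n-1)) · Σ_k (x_{k,i} - mean_i) · (x_{k,j} - mean_j), divisor n-1 = 3:
  S[A,A] = ((1.25)·(1.25) + (-2.75)·(-2.75) + (3.25)·(3.25) + (-1.75)·(-1.75)) / 3 = 22.75/3 = 7.5833
  S[A,B] = ((1.25)·(0.25) + (-2.75)·(-2.75) + (3.25)·(2.25) + (-1.75)·(0.25)) / 3 = 14.75/3 = 4.9167
  S[B,B] = ((0.25)·(0.25) + (-2.75)·(-2.75) + (2.25)·(2.25) + (0.25)·(0.25)) / 3 = 12.75/3 = 4.25
  S = [[7.5833, 4.9167],
 [4.9167, 4.25]].

Step 3 — invert S. det(S) = 7.5833·4.25 - (4.9167)² = 8.0556.
  S^{-1} = (1/det) · [[d, -b], [-b, a]] = [[0.5276, -0.6103],
 [-0.6103, 0.9414]].

Step 4 — quadratic form (x̄ - mu_0)^T · S^{-1} · (x̄ - mu_0):
  S^{-1} · (x̄ - mu_0) = (-0.2276, 0.9103),
  (x̄ - mu_0)^T · [...] = (2.75)·(-0.2276) + (2.75)·(0.9103) = 1.8776.

Step 5 — scale by n: T² = 4 · 1.8776 = 7.5103.

T² ≈ 7.5103


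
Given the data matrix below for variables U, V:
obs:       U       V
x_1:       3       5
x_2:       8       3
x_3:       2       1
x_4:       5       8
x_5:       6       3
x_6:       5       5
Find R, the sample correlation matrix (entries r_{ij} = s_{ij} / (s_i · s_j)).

Step 1 — column means:
  mean(U) = (3 + 8 + 2 + 5 + 6 + 5) / 6 = 29/6 = 4.8333
  mean(V) = (5 + 3 + 1 + 8 + 3 + 5) / 6 = 25/6 = 4.1667

Step 2 — sample variances and covariances s[i,j] = (1/(n-1)) · Σ_k (x_{k,i} - mean_i) · (x_{k,j} - mean_j), with n-1 = 5:
  s[U,U] = ((-1.8333)·(-1.8333) + (3.1667)·(3.1667) + (-2.8333)·(-2.8333) + (0.1667)·(0.1667) + (1.1667)·(1.1667) + (0.1667)·(0.1667)) / 5 = 22.8333/5 = 4.5667
  s[U,V] = ((-1.8333)·(0.8333) + (3.1667)·(-1.1667) + (-2.8333)·(-3.1667) + (0.1667)·(3.8333) + (1.1667)·(-1.1667) + (0.1667)·(0.8333)) / 5 = 3.1667/5 = 0.6333
  s[V,V] = ((0.8333)·(0.8333) + (-1.1667)·(-1.1667) + (-3.1667)·(-3.1667) + (3.8333)·(3.8333) + (-1.1667)·(-1.1667) + (0.8333)·(0.8333)) / 5 = 28.8333/5 = 5.7667
  Sample standard deviations s_i = √(s[i,i]):
  s(U) = √(4.5667) = 2.137
  s(V) = √(5.7667) = 2.4014

Step 3 — r_{ij} = s_{ij} / (s_i · s_j):
  r[U,U] = 1 (diagonal).
  r[U,V] = 0.6333 / (2.137 · 2.4014) = 0.6333 / 5.1317 = 0.1234
  r[V,V] = 1 (diagonal).

R is symmetric with unit diagonal. Assembling:

R = [[1, 0.1234],
 [0.1234, 1]]
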